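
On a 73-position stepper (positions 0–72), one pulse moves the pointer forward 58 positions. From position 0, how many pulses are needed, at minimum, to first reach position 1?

34

58·34 = 1972 = 27·73 + 1, so 58⁻¹ ≡ 34 (mod 73).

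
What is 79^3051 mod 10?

9

Powers of 9 mod 10 repeat with period 2: 9, 1.
3051 mod 2 = 1, so the last digit matches 9^1 = 9.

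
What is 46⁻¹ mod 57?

31

46·31 = 1426 = 25·57 + 1, so 46⁻¹ ≡ 31 (mod 57).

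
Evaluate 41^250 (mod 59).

Successive squares of 41 mod 59: 41^1≡41, 41^2≡29, 41^4≡15, 41^8≡48, 41^16≡3, 41^32≡9, 41^64≡22, 41^128≡12.
Since 250 = 2 + 8 + 16 + 32 + 64 + 128 in binary, 41^250 ≡ 29·48·3·9·22·12 ≡ 28 (mod 59).

28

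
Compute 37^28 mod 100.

21

Successive squares of 37 mod 100: 37^1≡37, 37^2≡69, 37^4≡61, 37^8≡21, 37^16≡41.
28 = 4 + 8 + 16, so 37^28 ≡ 61·21·41 ≡ 21 (mod 100).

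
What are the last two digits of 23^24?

41

Square-and-reduce mod 100: 23^1≡23, 23^2≡29, 23^4≡41, 23^8≡81, 23^16≡61.
24 = 8 + 16, so 23^24 ≡ 81·61 ≡ 41 (mod 100).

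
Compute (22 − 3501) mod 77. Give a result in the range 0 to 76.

Dividing 3501 by 77 gives quotient 45 and remainder 36.
(22 − 36) mod 77 = 63.

63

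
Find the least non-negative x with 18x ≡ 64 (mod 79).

65

The inverse of 18 mod 79 is 22 (since 18·22 = 396 ≡ 1).
So x ≡ 22·64 = 1408 ≡ 65 (mod 79).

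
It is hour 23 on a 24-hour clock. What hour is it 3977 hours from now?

16

Dividing 3977 by 24 gives quotient 165 and remainder 17.
(23 + 17) mod 24 = 16.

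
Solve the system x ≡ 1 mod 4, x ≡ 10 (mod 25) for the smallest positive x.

Since 25·1 ≡ 1 (mod 4), take x = 10 + 25·((1−10)·1 mod 4) = 10 + 25·3 = 85.
Check: 85 mod 4 = 1, 85 mod 25 = 10.

85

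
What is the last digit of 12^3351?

8

Last digits of 2^n: 2, 4, 8, 6 (period 4).
3351 leaves remainder 3 on division by 4, so 12^3351 ends in 8.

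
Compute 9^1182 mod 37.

26

Square-and-reduce mod 37: 9^1≡9, 9^2≡7, 9^4≡12, 9^8≡33, 9^16≡16, 9^32≡34, 9^64≡9, 9^128≡7, 9^256≡12, 9^512≡33, 9^1024≡16.
Since 1182 = 2 + 4 + 8 + 16 + 128 + 1024 in binary, 9^1182 ≡ 7·12·33·16·7·16 ≡ 26 (mod 37).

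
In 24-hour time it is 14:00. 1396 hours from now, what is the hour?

1396 − 58·24 = 4, so 1396 ≡ 4 (mod 24).
(14 + 4) mod 24 = 18.

18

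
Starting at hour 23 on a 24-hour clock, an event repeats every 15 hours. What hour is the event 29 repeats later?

2

29·15 = 435.
435 mod 24 = 3 (since 18·24 = 432).
(23 + 3) mod 24 = 2.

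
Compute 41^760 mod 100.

Successive squares of 41 mod 100: 41^1≡41, 41^2≡81, 41^4≡61, 41^8≡21, 41^16≡41, 41^32≡81, 41^64≡61, 41^128≡21, 41^256≡41, 41^512≡81.
760 = 8 + 16 + 32 + 64 + 128 + 512, so 41^760 ≡ 21·41·81·61·21·81 ≡ 1 (mod 100).

1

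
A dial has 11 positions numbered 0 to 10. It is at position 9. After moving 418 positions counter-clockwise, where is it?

9

418 mod 11 = 0 (since 38·11 = 418).
(9 − 0) mod 11 = 9.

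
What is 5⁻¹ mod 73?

44

73 = 14·5 + 3
5 = 1·3 + 2
3 = 1·2 + 1
2 = 2·1 + 0
Back-substituting gives 5·44 ≡ 1 (mod 73).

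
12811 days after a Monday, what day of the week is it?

Tuesday

12811 mod 7 = 1 (since 1830·7 = 12810).
Monday + 1 day → Tuesday.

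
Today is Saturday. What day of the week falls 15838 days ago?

Tuesday

15838 = 2262·7 + 4, so 15838 mod 7 = 4.
Saturday − 4 days → Tuesday.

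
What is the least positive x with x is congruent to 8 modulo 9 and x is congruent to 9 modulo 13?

x ≡ 8 (mod 9) gives x ∈ {8, 17, 26, 35}.
The first of these with x mod 13 = 9 is 35.

35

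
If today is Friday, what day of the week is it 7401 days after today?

7401 = 1057·7 + 2, so 7401 mod 7 = 2.
Friday + 2 days → Sunday.

Sunday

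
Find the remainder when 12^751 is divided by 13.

12

By repeated squaring mod 13: 12^1≡12, 12^2≡1, 12^4≡1, 12^8≡1, 12^16≡1, 12^32≡1, 12^64≡1, 12^128≡1, 12^256≡1, 12^512≡1.
751 = 1 + 2 + 4 + 8 + 32 + 64 + 128 + 512, so 12^751 ≡ 12·1·1·1·1·1·1·1 ≡ 12 (mod 13).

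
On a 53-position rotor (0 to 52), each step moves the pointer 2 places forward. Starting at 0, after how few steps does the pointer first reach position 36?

The inverse of 2 mod 53 is 27 (since 2·27 = 54 ≡ 1).
So x ≡ 27·36 = 972 ≡ 18 (mod 53).

18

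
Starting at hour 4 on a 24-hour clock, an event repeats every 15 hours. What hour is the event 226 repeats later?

10

226·15 = 3390.
3390 = 141·24 + 6, so 3390 mod 24 = 6.
(4 + 6) mod 24 = 10.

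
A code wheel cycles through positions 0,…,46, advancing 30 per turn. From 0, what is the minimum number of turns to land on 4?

44

The inverse of 30 mod 47 is 11 (since 30·11 = 330 ≡ 1).
So x ≡ 11·4 = 44 ≡ 44 (mod 47).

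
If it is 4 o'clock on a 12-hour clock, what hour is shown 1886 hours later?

1886 = 157·12 + 2, so 1886 mod 12 = 2.
4 + 2 → 6 on a 12-hour dial.

6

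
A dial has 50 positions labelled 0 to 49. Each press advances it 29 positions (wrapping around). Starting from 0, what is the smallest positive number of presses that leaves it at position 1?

29·19 = 551 = 11·50 + 1, so 29⁻¹ ≡ 19 (mod 50).

19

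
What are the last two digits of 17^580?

01

Square-and-reduce mod 100: 17^1≡17, 17^2≡89, 17^4≡21, 17^8≡41, 17^16≡81, 17^32≡61, 17^64≡21, 17^128≡41, 17^256≡81, 17^512≡61.
580 = 4 + 64 + 512, so 17^580 ≡ 21·21·61 ≡ 1 (mod 100).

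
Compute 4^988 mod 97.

62

By repeated squaring mod 97: 4^1≡4, 4^2≡16, 4^4≡62, 4^8≡61, 4^16≡35, 4^32≡61, 4^64≡35, 4^128≡61, 4^256≡35, 4^512≡61.
Since 988 = 4 + 8 + 16 + 64 + 128 + 256 + 512 in binary, 4^988 ≡ 62·61·35·35·61·35·61 ≡ 62 (mod 97).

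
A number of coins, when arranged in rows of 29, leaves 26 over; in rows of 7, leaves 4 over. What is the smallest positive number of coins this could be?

Since 7·25 ≡ 1 (mod 29), take x = 4 + 7·((26−4)·25 mod 29) = 4 + 7·28 = 200.
Check: 200 mod 29 = 26, 200 mod 7 = 4.

200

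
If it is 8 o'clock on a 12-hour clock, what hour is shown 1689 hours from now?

1689 = 140·12 + 9, so 1689 mod 12 = 9.
8 + 9 → 5 on a 12-hour dial.

5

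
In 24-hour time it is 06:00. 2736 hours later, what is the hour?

6

Dividing 2736 by 24 gives quotient 114 and remainder 0.
(6 + 0) mod 24 = 6.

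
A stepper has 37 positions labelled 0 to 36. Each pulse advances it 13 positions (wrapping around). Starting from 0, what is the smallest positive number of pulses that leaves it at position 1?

20

37 = 2·13 + 11
13 = 1·11 + 2
11 = 5·2 + 1
2 = 2·1 + 0
Back-substituting gives 13·20 ≡ 1 (mod 37).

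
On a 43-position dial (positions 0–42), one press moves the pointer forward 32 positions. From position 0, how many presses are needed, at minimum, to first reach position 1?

39

32·39 = 1248 = 29·43 + 1, so 32⁻¹ ≡ 39 (mod 43).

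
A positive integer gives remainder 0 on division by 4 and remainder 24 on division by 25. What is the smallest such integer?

x ≡ 0 (mod 4) gives x ∈ {0, 4, 8, 12, 16, 20, 24}.
The first of these with x mod 25 = 24 is 24.

24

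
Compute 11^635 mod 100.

By repeated squaring mod 100: 11^1≡11, 11^2≡21, 11^4≡41, 11^8≡81, 11^16≡61, 11^32≡21, 11^64≡41, 11^128≡81, 11^256≡61, 11^512≡21.
Since 635 = 1 + 2 + 8 + 16 + 32 + 64 + 512 in binary, 11^635 ≡ 11·21·81·61·21·41·21 ≡ 51 (mod 100).

51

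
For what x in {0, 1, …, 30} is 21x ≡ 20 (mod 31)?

21⁻¹ ≡ 3 (mod 31) because 21·3 = 63 = 2·31 + 1.
So x ≡ 3·20 = 60 ≡ 29 (mod 31).

29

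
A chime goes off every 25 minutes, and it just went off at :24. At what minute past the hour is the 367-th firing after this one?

367·25 = 9175.
9175 mod 60 = 55 (since 152·60 = 9120).
(24 + 55) mod 60 = 19.

19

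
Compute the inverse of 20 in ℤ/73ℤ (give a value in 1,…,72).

11

73 = 3·20 + 13
20 = 1·13 + 7
13 = 1·7 + 6
7 = 1·6 + 1
6 = 6·1 + 0
Back-substituting gives 20·11 ≡ 1 (mod 73).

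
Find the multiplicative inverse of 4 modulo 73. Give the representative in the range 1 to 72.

4·55 = 220 = 3·73 + 1, so 4⁻¹ ≡ 55 (mod 73).

55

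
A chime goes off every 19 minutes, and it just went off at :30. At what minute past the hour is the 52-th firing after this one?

58

52·19 = 988.
Dividing 988 by 60 gives quotient 16 and remainder 28.
(30 + 28) mod 60 = 58.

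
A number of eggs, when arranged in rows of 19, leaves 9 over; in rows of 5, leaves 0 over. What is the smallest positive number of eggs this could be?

Since 5·4 ≡ 1 (mod 19), take x = 0 + 5·((9−0)·4 mod 19) = 0 + 5·17 = 85.
Check: 85 mod 19 = 9, 85 mod 5 = 0.

85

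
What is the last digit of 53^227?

Last digits of 3^n: 3, 9, 7, 1 (period 4).
227 leaves remainder 3 on division by 4, so 53^227 ends in 7.

7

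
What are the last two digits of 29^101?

29

Successive squares of 29 mod 100: 29^1≡29, 29^2≡41, 29^4≡81, 29^8≡61, 29^16≡21, 29^32≡41, 29^64≡81.
101 = 1 + 4 + 32 + 64, so 29^101 ≡ 29·81·41·81 ≡ 29 (mod 100).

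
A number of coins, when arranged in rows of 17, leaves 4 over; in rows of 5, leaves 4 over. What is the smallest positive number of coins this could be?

4

Since 5·7 ≡ 1 (mod 17), take x = 4 + 5·((4−4)·7 mod 17) = 4 + 5·0 = 4.
Check: 4 mod 17 = 4, 4 mod 5 = 4.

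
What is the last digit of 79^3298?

1

The units digit of 79^n cycles with period 2: 9, 1, …
3298 leaves remainder 0 on division by 2, so 79^3298 ends in 1.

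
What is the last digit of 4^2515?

4

The units digit of 4^n cycles with period 2: 4, 6, …
2515 mod 2 = 1, so the last digit matches 4^1 = 4.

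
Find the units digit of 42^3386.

Powers of 2 mod 10 repeat with period 4: 2, 4, 8, 6.
3386 mod 4 = 2, so the last digit matches 2^2 = 4.

4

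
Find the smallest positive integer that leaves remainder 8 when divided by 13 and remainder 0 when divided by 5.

60

x ≡ 0 (mod 5) gives x ∈ {0, 5, 10, 15, 20, 25, 30, 35, …}.
The first of these with x mod 13 = 8 is 60.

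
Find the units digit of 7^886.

9

Last digits of 7^n: 7, 9, 3, 1 (period 4).
886 leaves remainder 2 on division by 4, so 7^886 ends in 9.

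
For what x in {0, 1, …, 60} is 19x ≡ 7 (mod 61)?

The inverse of 19 mod 61 is 45 (since 19·45 = 855 ≡ 1).
So x ≡ 45·7 = 315 ≡ 10 (mod 61).
Check: 19·10 = 190 = 3·61 + 7.

10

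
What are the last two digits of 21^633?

61

By repeated squaring mod 100: 21^1≡21, 21^2≡41, 21^4≡81, 21^8≡61, 21^16≡21, 21^32≡41, 21^64≡81, 21^128≡61, 21^256≡21, 21^512≡41.
633 = 1 + 8 + 16 + 32 + 64 + 512, so 21^633 ≡ 21·61·21·41·81·41 ≡ 61 (mod 100).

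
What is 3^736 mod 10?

1

Powers of 3 mod 10 repeat with period 4: 3, 9, 7, 1.
736 mod 4 = 0, so the last digit matches 3^4 = 1.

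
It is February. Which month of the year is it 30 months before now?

August

30 = 2·12 + 6, so 30 mod 12 = 6.
February − 6 months → August.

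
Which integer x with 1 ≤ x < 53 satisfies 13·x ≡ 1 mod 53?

49

53 = 4·13 + 1
13 = 13·1 + 0
Back-substituting gives 13·49 ≡ 1 (mod 53).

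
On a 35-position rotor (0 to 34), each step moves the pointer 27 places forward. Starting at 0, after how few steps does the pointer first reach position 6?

The inverse of 27 mod 35 is 13 (since 27·13 = 351 ≡ 1).
So x ≡ 13·6 = 78 ≡ 8 (mod 35).
Check: 27·8 = 216 = 6·35 + 6.

8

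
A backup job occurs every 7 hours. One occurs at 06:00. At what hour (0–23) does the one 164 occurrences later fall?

2

164·7 = 1148.
1148 mod 24 = 20 (since 47·24 = 1128).
(6 + 20) mod 24 = 2.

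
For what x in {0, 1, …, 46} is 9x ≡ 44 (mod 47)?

31

9⁻¹ ≡ 21 (mod 47) because 9·21 = 189 = 4·47 + 1.
So x ≡ 21·44 = 924 ≡ 31 (mod 47).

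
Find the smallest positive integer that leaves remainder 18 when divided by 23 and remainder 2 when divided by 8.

x ≡ 2 (mod 8) gives x ∈ {2, 10, 18}.
The first of these with x mod 23 = 18 is 18.

18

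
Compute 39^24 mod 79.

Square-and-reduce mod 79: 39^1≡39, 39^2≡20, 39^4≡5, 39^8≡25, 39^16≡72.
24 = 8 + 16, so 39^24 ≡ 25·72 ≡ 62 (mod 79).

62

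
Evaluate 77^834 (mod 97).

Square-and-reduce mod 97: 77^1≡77, 77^2≡12, 77^4≡47, 77^8≡75, 77^16≡96, 77^32≡1, 77^64≡1, 77^128≡1, 77^256≡1, 77^512≡1.
Since 834 = 2 + 64 + 256 + 512 in binary, 77^834 ≡ 12·1·1·1 ≡ 12 (mod 97).

12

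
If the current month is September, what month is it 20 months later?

May

20 = 1·12 + 8, so 20 mod 12 = 8.
September + 8 months → May.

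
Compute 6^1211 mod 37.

31

Square-and-reduce mod 37: 6^1≡6, 6^2≡36, 6^4≡1, 6^8≡1, 6^16≡1, 6^32≡1, 6^64≡1, 6^128≡1, 6^256≡1, 6^512≡1, 6^1024≡1.
Since 1211 = 1 + 2 + 8 + 16 + 32 + 128 + 1024 in binary, 6^1211 ≡ 6·36·1·1·1·1·1 ≡ 31 (mod 37).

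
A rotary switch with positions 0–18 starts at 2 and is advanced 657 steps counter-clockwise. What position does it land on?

Dividing 657 by 19 gives quotient 34 and remainder 11.
(2 − 11) mod 19 = 10.

10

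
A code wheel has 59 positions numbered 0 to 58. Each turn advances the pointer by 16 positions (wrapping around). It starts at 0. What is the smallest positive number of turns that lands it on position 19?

The inverse of 16 mod 59 is 48 (since 16·48 = 768 ≡ 1).
So x ≡ 48·19 = 912 ≡ 27 (mod 59).

27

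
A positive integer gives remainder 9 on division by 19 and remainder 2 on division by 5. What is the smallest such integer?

47

x ≡ 2 (mod 5) gives x ∈ {2, 7, 12, 17, 22, 27, 32, 37, …}.
The first of these with x mod 19 = 9 is 47.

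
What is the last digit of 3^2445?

3

Last digits of 3^n: 3, 9, 7, 1 (period 4).
2445 mod 4 = 1, so the last digit matches 3^1 = 3.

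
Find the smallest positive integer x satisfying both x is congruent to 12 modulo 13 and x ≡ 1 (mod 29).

233

Since 29·9 ≡ 1 (mod 13), take x = 1 + 29·((12−1)·9 mod 13) = 1 + 29·8 = 233.
Check: 233 mod 13 = 12, 233 mod 29 = 1.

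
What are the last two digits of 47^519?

Square-and-reduce mod 100: 47^1≡47, 47^2≡9, 47^4≡81, 47^8≡61, 47^16≡21, 47^32≡41, 47^64≡81, 47^128≡61, 47^256≡21, 47^512≡41.
519 = 1 + 2 + 4 + 512, so 47^519 ≡ 47·9·81·41 ≡ 83 (mod 100).

83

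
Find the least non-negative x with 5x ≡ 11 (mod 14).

5

The inverse of 5 mod 14 is 3 (since 5·3 = 15 ≡ 1).
So x ≡ 3·11 = 33 ≡ 5 (mod 14).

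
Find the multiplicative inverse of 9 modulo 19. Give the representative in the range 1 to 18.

19 = 2·9 + 1
9 = 9·1 + 0
Back-substituting gives 9·17 ≡ 1 (mod 19).

17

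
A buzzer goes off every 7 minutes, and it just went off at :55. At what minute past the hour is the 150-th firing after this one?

25

150·7 = 1050.
1050 − 17·60 = 30, so 1050 ≡ 30 (mod 60).
(55 + 30) mod 60 = 25.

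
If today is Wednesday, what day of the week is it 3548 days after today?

Tuesday

3548 = 506·7 + 6, so 3548 mod 7 = 6.
Wednesday + 6 days → Tuesday.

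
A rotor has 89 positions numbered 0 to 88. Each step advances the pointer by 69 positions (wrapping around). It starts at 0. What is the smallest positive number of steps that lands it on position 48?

51

The inverse of 69 mod 89 is 40 (since 69·40 = 2760 ≡ 1).
Multiplying both sides by 40: x ≡ 40·48 = 1920 ≡ 51 (mod 89).
Check: 69·51 = 3519 = 39·89 + 48.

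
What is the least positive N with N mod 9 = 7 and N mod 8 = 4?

52

x ≡ 4 (mod 8) gives x ∈ {4, 12, 20, 28, 36, 44, 52}.
The first of these with x mod 9 = 7 is 52.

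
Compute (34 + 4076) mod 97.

4076 = 42·97 + 2, so 4076 mod 97 = 2.
(34 + 2) mod 97 = 36.

36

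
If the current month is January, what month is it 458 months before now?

458 mod 12 = 2 (since 38·12 = 456).
January − 2 months → November.

November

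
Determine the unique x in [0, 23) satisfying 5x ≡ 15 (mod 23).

3

5⁻¹ ≡ 14 (mod 23) because 5·14 = 70 = 3·23 + 1.
So x ≡ 14·15 = 210 ≡ 3 (mod 23).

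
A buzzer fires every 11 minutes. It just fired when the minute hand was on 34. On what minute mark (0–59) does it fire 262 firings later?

36

262·11 = 2882.
2882 − 48·60 = 2, so 2882 ≡ 2 (mod 60).
(34 + 2) mod 60 = 36.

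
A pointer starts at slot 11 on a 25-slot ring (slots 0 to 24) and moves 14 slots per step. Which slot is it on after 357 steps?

9

357·14 = 4998.
Dividing 4998 by 25 gives quotient 199 and remainder 23.
(11 + 23) mod 25 = 9.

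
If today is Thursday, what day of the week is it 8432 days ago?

Sunday

8432 − 1204·7 = 4, so 8432 ≡ 4 (mod 7).
Thursday − 4 days → Sunday.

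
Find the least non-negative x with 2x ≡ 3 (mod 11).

The inverse of 2 mod 11 is 6 (since 2·6 = 12 ≡ 1).
Multiplying both sides by 6: x ≡ 6·3 = 18 ≡ 7 (mod 11).

7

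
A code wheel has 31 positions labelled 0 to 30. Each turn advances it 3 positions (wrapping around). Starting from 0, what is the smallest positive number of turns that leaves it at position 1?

3·21 = 63 = 2·31 + 1, so 3⁻¹ ≡ 21 (mod 31).

21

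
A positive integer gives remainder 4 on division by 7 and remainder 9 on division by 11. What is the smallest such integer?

53

Since 11·2 ≡ 1 (mod 7), take x = 9 + 11·((4−9)·2 mod 7) = 9 + 11·4 = 53.
Check: 53 mod 7 = 4, 53 mod 11 = 9.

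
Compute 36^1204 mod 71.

25

Square-and-reduce mod 71: 36^1≡36, 36^2≡18, 36^4≡40, 36^8≡38, 36^16≡24, 36^32≡8, 36^64≡64, 36^128≡49, 36^256≡58, 36^512≡27, 36^1024≡19.
1204 = 4 + 16 + 32 + 128 + 1024, so 36^1204 ≡ 40·24·8·49·19 ≡ 25 (mod 71).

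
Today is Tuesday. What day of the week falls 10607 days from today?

10607 = 1515·7 + 2, so 10607 mod 7 = 2.
Tuesday + 2 days → Thursday.

Thursday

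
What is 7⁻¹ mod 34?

5

7·5 = 35 = 1·34 + 1, so 7⁻¹ ≡ 5 (mod 34).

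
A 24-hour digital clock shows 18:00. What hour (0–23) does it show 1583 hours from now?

17

1583 = 65·24 + 23, so 1583 mod 24 = 23.
(18 + 23) mod 24 = 17.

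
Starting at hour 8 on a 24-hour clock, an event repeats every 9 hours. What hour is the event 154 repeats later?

2

154·9 = 1386.
Dividing 1386 by 24 gives quotient 57 and remainder 18.
(8 + 18) mod 24 = 2.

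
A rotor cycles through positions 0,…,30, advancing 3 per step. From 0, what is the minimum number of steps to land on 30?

10

The inverse of 3 mod 31 is 21 (since 3·21 = 63 ≡ 1).
So x ≡ 21·30 = 630 ≡ 10 (mod 31).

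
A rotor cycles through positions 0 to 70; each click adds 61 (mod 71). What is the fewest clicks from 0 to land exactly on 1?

7

61·7 = 427 = 6·71 + 1, so 61⁻¹ ≡ 7 (mod 71).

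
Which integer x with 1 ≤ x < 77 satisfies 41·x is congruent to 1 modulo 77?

77 = 1·41 + 36
41 = 1·36 + 5
36 = 7·5 + 1
5 = 5·1 + 0
Back-substituting gives 41·62 ≡ 1 (mod 77).

62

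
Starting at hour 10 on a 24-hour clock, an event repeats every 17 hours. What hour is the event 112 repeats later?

112·17 = 1904.
1904 = 79·24 + 8, so 1904 mod 24 = 8.
(10 + 8) mod 24 = 18.

18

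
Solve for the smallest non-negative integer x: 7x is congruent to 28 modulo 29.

7⁻¹ ≡ 25 (mod 29) because 7·25 = 175 = 6·29 + 1.
So x ≡ 25·28 = 700 ≡ 4 (mod 29).

4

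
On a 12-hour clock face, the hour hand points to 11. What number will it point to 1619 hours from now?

10

1619 mod 12 = 11 (since 134·12 = 1608).
11 + 11 → 10 on a 12-hour dial.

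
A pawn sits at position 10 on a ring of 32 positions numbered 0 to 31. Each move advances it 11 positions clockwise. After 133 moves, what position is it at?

133·11 = 1463.
1463 = 45·32 + 23, so 1463 mod 32 = 23.
(10 + 23) mod 32 = 1.

1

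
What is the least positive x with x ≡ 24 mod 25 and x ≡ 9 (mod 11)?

x ≡ 9 (mod 11) gives x ∈ {9, 20, 31, 42, 53, 64, 75, 86, …}.
The first of these with x mod 25 = 24 is 174.

174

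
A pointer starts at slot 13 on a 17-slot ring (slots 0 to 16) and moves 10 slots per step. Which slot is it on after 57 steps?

5

57·10 = 570.
570 − 33·17 = 9, so 570 ≡ 9 (mod 17).
(13 + 9) mod 17 = 5.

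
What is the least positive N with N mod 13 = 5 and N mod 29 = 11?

330

Since 29·9 ≡ 1 (mod 13), take x = 11 + 29·((5−11)·9 mod 13) = 11 + 29·11 = 330.
Check: 330 mod 13 = 5, 330 mod 29 = 11.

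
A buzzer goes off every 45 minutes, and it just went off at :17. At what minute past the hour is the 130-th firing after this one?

130·45 = 5850.
Dividing 5850 by 60 gives quotient 97 and remainder 30.
(17 + 30) mod 60 = 47.

47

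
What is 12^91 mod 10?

Last digits of 2^n: 2, 4, 8, 6 (period 4).
91 leaves remainder 3 on division by 4, so 12^91 ends in 8.

8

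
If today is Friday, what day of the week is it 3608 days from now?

Dividing 3608 by 7 gives quotient 515 and remainder 3.
Friday + 3 days → Monday.

Monday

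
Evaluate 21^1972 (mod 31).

20

Square-and-reduce mod 31: 21^1≡21, 21^2≡7, 21^4≡18, 21^8≡14, 21^16≡10, 21^32≡7, 21^64≡18, 21^128≡14, 21^256≡10, 21^512≡7, 21^1024≡18.
Since 1972 = 4 + 16 + 32 + 128 + 256 + 512 + 1024 in binary, 21^1972 ≡ 18·10·7·14·10·7·18 ≡ 20 (mod 31).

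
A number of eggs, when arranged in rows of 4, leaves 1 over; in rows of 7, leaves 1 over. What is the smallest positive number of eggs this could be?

x ≡ 1 (mod 4) gives x ∈ {1}.
The first of these with x mod 7 = 1 is 1.

1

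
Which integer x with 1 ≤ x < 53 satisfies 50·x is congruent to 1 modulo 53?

35

50·35 = 1750 = 33·53 + 1, so 50⁻¹ ≡ 35 (mod 53).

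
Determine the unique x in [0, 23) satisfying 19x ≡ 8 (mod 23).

19⁻¹ ≡ 17 (mod 23) because 19·17 = 323 = 14·23 + 1.
So x ≡ 17·8 = 136 ≡ 21 (mod 23).
Check: 19·21 = 399 = 17·23 + 8.

21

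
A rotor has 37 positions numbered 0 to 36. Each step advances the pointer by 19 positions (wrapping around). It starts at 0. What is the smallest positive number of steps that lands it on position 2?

19⁻¹ ≡ 2 (mod 37) because 19·2 = 38 = 1·37 + 1.
So x ≡ 2·2 = 4 ≡ 4 (mod 37).

4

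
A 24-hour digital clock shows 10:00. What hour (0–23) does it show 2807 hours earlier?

2807 mod 24 = 23 (since 116·24 = 2784).
(10 − 23) mod 24 = 11.

11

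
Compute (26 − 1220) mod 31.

1220 mod 31 = 11 (since 39·31 = 1209).
(26 − 11) mod 31 = 15.

15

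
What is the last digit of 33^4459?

7

The units digit of 33^n cycles with period 4: 3, 9, 7, 1, …
4459 mod 4 = 3, so the last digit matches 3^3 = 7.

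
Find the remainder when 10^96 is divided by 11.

Square-and-reduce mod 11: 10^1≡10, 10^2≡1, 10^4≡1, 10^8≡1, 10^16≡1, 10^32≡1, 10^64≡1.
Since 96 = 32 + 64 in binary, 10^96 ≡ 1·1 ≡ 1 (mod 11).

1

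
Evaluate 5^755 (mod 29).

Square-and-reduce mod 29: 5^1≡5, 5^2≡25, 5^4≡16, 5^8≡24, 5^16≡25, 5^32≡16, 5^64≡24, 5^128≡25, 5^256≡16, 5^512≡24.
755 = 1 + 2 + 16 + 32 + 64 + 128 + 512, so 5^755 ≡ 5·25·25·16·24·25·24 ≡ 6 (mod 29).

6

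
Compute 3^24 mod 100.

81

By repeated squaring mod 100: 3^1≡3, 3^2≡9, 3^4≡81, 3^8≡61, 3^16≡21.
Since 24 = 8 + 16 in binary, 3^24 ≡ 61·21 ≡ 81 (mod 100).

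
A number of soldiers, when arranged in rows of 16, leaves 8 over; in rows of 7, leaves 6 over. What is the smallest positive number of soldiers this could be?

104

x ≡ 6 (mod 7) gives x ∈ {6, 13, 20, 27, 34, 41, 48, 55, …}.
The first of these with x mod 16 = 8 is 104.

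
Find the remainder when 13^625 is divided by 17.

By repeated squaring mod 17: 13^1≡13, 13^2≡16, 13^4≡1, 13^8≡1, 13^16≡1, 13^32≡1, 13^64≡1, 13^128≡1, 13^256≡1, 13^512≡1.
625 = 1 + 16 + 32 + 64 + 512, so 13^625 ≡ 13·1·1·1·1 ≡ 13 (mod 17).

13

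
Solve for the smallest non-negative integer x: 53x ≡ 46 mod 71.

29

The inverse of 53 mod 71 is 67 (since 53·67 = 3551 ≡ 1).
So x ≡ 67·46 = 3082 ≡ 29 (mod 71).
Check: 53·29 = 1537 = 21·71 + 46.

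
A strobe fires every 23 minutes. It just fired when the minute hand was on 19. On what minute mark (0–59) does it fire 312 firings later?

55

312·23 = 7176.
7176 mod 60 = 36 (since 119·60 = 7140).
(19 + 36) mod 60 = 55.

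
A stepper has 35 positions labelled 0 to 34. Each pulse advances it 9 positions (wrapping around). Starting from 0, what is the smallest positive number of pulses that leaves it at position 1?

4

35 = 3·9 + 8
9 = 1·8 + 1
8 = 8·1 + 0
Back-substituting gives 9·4 ≡ 1 (mod 35).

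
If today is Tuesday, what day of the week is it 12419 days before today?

Monday

12419 mod 7 = 1 (since 1774·7 = 12418).
Tuesday − 1 day → Monday.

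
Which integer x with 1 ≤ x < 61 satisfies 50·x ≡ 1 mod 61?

11

61 = 1·50 + 11
50 = 4·11 + 6
11 = 1·6 + 5
6 = 1·5 + 1
5 = 5·1 + 0
Back-substituting gives 50·11 ≡ 1 (mod 61).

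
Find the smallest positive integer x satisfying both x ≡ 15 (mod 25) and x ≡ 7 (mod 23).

x ≡ 7 (mod 23) gives x ∈ {7, 30, 53, 76, 99, 122, 145, 168, …}.
The first of these with x mod 25 = 15 is 490.

490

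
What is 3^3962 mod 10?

The units digit of 3^n cycles with period 4: 3, 9, 7, 1, …
3962 leaves remainder 2 on division by 4, so 3^3962 ends in 9.

9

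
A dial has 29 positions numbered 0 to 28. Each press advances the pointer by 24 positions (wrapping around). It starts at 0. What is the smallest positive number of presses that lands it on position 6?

22

24⁻¹ ≡ 23 (mod 29) because 24·23 = 552 = 19·29 + 1.
So x ≡ 23·6 = 138 ≡ 22 (mod 29).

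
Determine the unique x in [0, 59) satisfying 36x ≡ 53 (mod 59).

49

The inverse of 36 mod 59 is 41 (since 36·41 = 1476 ≡ 1).
So x ≡ 41·53 = 2173 ≡ 49 (mod 59).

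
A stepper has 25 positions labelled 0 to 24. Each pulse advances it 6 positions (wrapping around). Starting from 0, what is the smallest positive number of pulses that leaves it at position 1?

25 = 4·6 + 1
6 = 6·1 + 0
Back-substituting gives 6·21 ≡ 1 (mod 25).

21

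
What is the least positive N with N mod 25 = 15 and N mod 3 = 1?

40

x ≡ 1 (mod 3) gives x ∈ {1, 4, 7, 10, 13, 16, 19, 22, …}.
The first of these with x mod 25 = 15 is 40.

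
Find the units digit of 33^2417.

Powers of 3 mod 10 repeat with period 4: 3, 9, 7, 1.
2417 mod 4 = 1, so the last digit matches 3^1 = 3.

3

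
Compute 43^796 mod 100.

1

By repeated squaring mod 100: 43^1≡43, 43^2≡49, 43^4≡1, 43^8≡1, 43^16≡1, 43^32≡1, 43^64≡1, 43^128≡1, 43^256≡1, 43^512≡1.
796 = 4 + 8 + 16 + 256 + 512, so 43^796 ≡ 1·1·1·1·1 ≡ 1 (mod 100).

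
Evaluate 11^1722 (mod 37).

1

Successive squares of 11 mod 37: 11^1≡11, 11^2≡10, 11^4≡26, 11^8≡10, 11^16≡26, 11^32≡10, 11^64≡26, 11^128≡10, 11^256≡26, 11^512≡10, 11^1024≡26.
Since 1722 = 2 + 8 + 16 + 32 + 128 + 512 + 1024 in binary, 11^1722 ≡ 10·10·26·10·10·10·26 ≡ 1 (mod 37).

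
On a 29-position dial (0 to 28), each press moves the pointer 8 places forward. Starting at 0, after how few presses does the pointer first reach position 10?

23

8⁻¹ ≡ 11 (mod 29) because 8·11 = 88 = 3·29 + 1.
So x ≡ 11·10 = 110 ≡ 23 (mod 29).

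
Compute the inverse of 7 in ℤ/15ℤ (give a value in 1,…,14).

15 = 2·7 + 1
7 = 7·1 + 0
Back-substituting gives 7·13 ≡ 1 (mod 15).

13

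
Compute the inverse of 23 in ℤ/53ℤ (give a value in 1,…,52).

30

23·30 = 690 = 13·53 + 1, so 23⁻¹ ≡ 30 (mod 53).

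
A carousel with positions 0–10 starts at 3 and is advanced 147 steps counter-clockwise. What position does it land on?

10

147 mod 11 = 4 (since 13·11 = 143).
(3 − 4) mod 11 = 10.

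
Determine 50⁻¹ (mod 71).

27

71 = 1·50 + 21
50 = 2·21 + 8
21 = 2·8 + 5
8 = 1·5 + 3
5 = 1·3 + 2
3 = 1·2 + 1
2 = 2·1 + 0
Back-substituting gives 50·27 ≡ 1 (mod 71).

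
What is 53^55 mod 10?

Powers of 3 mod 10 repeat with period 4: 3, 9, 7, 1.
55 leaves remainder 3 on division by 4, so 53^55 ends in 7.

7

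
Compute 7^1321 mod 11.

Square-and-reduce mod 11: 7^1≡7, 7^2≡5, 7^4≡3, 7^8≡9, 7^16≡4, 7^32≡5, 7^64≡3, 7^128≡9, 7^256≡4, 7^512≡5, 7^1024≡3.
Since 1321 = 1 + 8 + 32 + 256 + 1024 in binary, 7^1321 ≡ 7·9·5·4·3 ≡ 7 (mod 11).

7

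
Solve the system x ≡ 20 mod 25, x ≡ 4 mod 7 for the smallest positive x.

95

x ≡ 4 (mod 7) gives x ∈ {4, 11, 18, 25, 32, 39, 46, 53, …}.
The first of these with x mod 25 = 20 is 95.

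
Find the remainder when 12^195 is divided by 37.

10

Square-and-reduce mod 37: 12^1≡12, 12^2≡33, 12^4≡16, 12^8≡34, 12^16≡9, 12^32≡7, 12^64≡12, 12^128≡33.
Since 195 = 1 + 2 + 64 + 128 in binary, 12^195 ≡ 12·33·12·33 ≡ 10 (mod 37).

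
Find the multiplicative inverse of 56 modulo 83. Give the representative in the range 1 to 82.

43

56·43 = 2408 = 29·83 + 1, so 56⁻¹ ≡ 43 (mod 83).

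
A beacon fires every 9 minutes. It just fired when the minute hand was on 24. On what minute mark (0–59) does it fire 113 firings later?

113·9 = 1017.
1017 − 16·60 = 57, so 1017 ≡ 57 (mod 60).
(24 + 57) mod 60 = 21.

21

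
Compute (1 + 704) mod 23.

15

704 mod 23 = 14 (since 30·23 = 690).
(1 + 14) mod 23 = 15.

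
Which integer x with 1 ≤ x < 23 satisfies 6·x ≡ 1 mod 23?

4

6·4 = 24 = 1·23 + 1, so 6⁻¹ ≡ 4 (mod 23).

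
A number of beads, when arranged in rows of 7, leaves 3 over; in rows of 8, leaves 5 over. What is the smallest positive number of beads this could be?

x ≡ 3 (mod 7) gives x ∈ {3, 10, 17, 24, 31, 38, 45}.
The first of these with x mod 8 = 5 is 45.

45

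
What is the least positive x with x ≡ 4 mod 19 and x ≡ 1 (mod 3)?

x ≡ 1 (mod 3) gives x ∈ {1, 4}.
The first of these with x mod 19 = 4 is 4.

4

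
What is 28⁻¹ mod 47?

42

47 = 1·28 + 19
28 = 1·19 + 9
19 = 2·9 + 1
9 = 9·1 + 0
Back-substituting gives 28·42 ≡ 1 (mod 47).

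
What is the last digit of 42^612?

6

Last digits of 2^n: 2, 4, 8, 6 (period 4).
612 mod 4 = 0, so the last digit matches 2^4 = 6.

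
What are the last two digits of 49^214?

01

Square-and-reduce mod 100: 49^1≡49, 49^2≡1, 49^4≡1, 49^8≡1, 49^16≡1, 49^32≡1, 49^64≡1, 49^128≡1.
214 = 2 + 4 + 16 + 64 + 128, so 49^214 ≡ 1·1·1·1·1 ≡ 1 (mod 100).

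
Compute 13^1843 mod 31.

11

By repeated squaring mod 31: 13^1≡13, 13^2≡14, 13^4≡10, 13^8≡7, 13^16≡18, 13^32≡14, 13^64≡10, 13^128≡7, 13^256≡18, 13^512≡14, 13^1024≡10.
Since 1843 = 1 + 2 + 16 + 32 + 256 + 512 + 1024 in binary, 13^1843 ≡ 13·14·18·14·18·14·10 ≡ 11 (mod 31).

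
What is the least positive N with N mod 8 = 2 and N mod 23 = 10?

10

x ≡ 2 (mod 8) gives x ∈ {2, 10}.
The first of these with x mod 23 = 10 is 10.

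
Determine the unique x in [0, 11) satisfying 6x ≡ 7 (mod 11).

6⁻¹ ≡ 2 (mod 11) because 6·2 = 12 = 1·11 + 1.
So x ≡ 2·7 = 14 ≡ 3 (mod 11).
Check: 6·3 = 18 = 1·11 + 7.

3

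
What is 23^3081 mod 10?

3

Last digits of 3^n: 3, 9, 7, 1 (period 4).
3081 leaves remainder 1 on division by 4, so 23^3081 ends in 3.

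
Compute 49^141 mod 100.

By repeated squaring mod 100: 49^1≡49, 49^2≡1, 49^4≡1, 49^8≡1, 49^16≡1, 49^32≡1, 49^64≡1, 49^128≡1.
141 = 1 + 4 + 8 + 128, so 49^141 ≡ 49·1·1·1 ≡ 49 (mod 100).

49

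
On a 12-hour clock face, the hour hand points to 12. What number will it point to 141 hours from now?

9

141 = 11·12 + 9, so 141 mod 12 = 9.
12 + 9 → 9 on a 12-hour dial.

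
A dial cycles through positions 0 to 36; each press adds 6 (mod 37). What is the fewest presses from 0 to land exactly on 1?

31

37 = 6·6 + 1
6 = 6·1 + 0
Back-substituting gives 6·31 ≡ 1 (mod 37).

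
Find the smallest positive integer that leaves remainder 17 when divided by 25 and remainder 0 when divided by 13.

x ≡ 0 (mod 13) gives x ∈ {0, 13, 26, 39, 52, 65, 78, 91, …}.
The first of these with x mod 25 = 17 is 117.

117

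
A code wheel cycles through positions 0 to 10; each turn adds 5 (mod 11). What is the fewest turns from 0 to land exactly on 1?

9

11 = 2·5 + 1
5 = 5·1 + 0
Back-substituting gives 5·9 ≡ 1 (mod 11).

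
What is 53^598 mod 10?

Powers of 3 mod 10 repeat with period 4: 3, 9, 7, 1.
598 leaves remainder 2 on division by 4, so 53^598 ends in 9.

9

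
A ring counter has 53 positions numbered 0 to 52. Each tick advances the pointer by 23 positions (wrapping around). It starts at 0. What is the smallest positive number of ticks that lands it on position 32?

23⁻¹ ≡ 30 (mod 53) because 23·30 = 690 = 13·53 + 1.
Multiplying both sides by 30: x ≡ 30·32 = 960 ≡ 6 (mod 53).

6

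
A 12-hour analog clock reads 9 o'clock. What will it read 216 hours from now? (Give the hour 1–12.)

216 − 18·12 = 0, so 216 ≡ 0 (mod 12).
9 + 0 → 9 on a 12-hour dial.

9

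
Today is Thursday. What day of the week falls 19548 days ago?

Dividing 19548 by 7 gives quotient 2792 and remainder 4.
Thursday − 4 days → Sunday.

Sunday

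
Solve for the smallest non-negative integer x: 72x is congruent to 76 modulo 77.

31

The inverse of 72 mod 77 is 46 (since 72·46 = 3312 ≡ 1).
Multiplying both sides by 46: x ≡ 46·76 = 3496 ≡ 31 (mod 77).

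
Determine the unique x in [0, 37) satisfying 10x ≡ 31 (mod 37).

29

The inverse of 10 mod 37 is 26 (since 10·26 = 260 ≡ 1).
Multiplying both sides by 26: x ≡ 26·31 = 806 ≡ 29 (mod 37).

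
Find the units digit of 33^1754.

9

Powers of 3 mod 10 repeat with period 4: 3, 9, 7, 1.
1754 leaves remainder 2 on division by 4, so 33^1754 ends in 9.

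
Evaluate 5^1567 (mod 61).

45

By repeated squaring mod 61: 5^1≡5, 5^2≡25, 5^4≡15, 5^8≡42, 5^16≡56, 5^32≡25, 5^64≡15, 5^128≡42, 5^256≡56, 5^512≡25, 5^1024≡15.
Since 1567 = 1 + 2 + 4 + 8 + 16 + 512 + 1024 in binary, 5^1567 ≡ 5·25·15·42·56·25·15 ≡ 45 (mod 61).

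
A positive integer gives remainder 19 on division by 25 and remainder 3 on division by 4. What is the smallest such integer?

Since 4·19 ≡ 1 (mod 25), take x = 3 + 4·((19−3)·19 mod 25) = 3 + 4·4 = 19.
Check: 19 mod 25 = 19, 19 mod 4 = 3.

19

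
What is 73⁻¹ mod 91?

73·5 = 365 = 4·91 + 1, so 73⁻¹ ≡ 5 (mod 91).

5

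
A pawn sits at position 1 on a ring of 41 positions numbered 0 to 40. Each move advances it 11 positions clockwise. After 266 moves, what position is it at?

16

266·11 = 2926.
2926 mod 41 = 15 (since 71·41 = 2911).
(1 + 15) mod 41 = 16.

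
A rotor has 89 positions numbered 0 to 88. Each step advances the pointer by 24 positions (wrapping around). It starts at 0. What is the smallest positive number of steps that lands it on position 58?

84

The inverse of 24 mod 89 is 26 (since 24·26 = 624 ≡ 1).
So x ≡ 26·58 = 1508 ≡ 84 (mod 89).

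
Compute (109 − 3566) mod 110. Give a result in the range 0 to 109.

63

3566 = 32·110 + 46, so 3566 mod 110 = 46.
(109 − 46) mod 110 = 63.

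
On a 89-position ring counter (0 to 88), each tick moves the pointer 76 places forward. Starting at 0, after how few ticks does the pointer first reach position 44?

76⁻¹ ≡ 41 (mod 89) because 76·41 = 3116 = 35·89 + 1.
So x ≡ 41·44 = 1804 ≡ 24 (mod 89).

24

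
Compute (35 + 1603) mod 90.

1603 mod 90 = 73 (since 17·90 = 1530).
(35 + 73) mod 90 = 18.

18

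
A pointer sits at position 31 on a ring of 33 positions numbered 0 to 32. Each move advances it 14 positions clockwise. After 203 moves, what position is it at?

2

203·14 = 2842.
2842 mod 33 = 4 (since 86·33 = 2838).
(31 + 4) mod 33 = 2.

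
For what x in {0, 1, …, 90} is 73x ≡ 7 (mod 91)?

73⁻¹ ≡ 5 (mod 91) because 73·5 = 365 = 4·91 + 1.
Multiplying both sides by 5: x ≡ 5·7 = 35 ≡ 35 (mod 91).

35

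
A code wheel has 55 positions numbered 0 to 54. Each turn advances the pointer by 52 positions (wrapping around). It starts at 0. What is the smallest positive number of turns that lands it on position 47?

The inverse of 52 mod 55 is 18 (since 52·18 = 936 ≡ 1).
Multiplying both sides by 18: x ≡ 18·47 = 846 ≡ 21 (mod 55).
Check: 52·21 = 1092 = 19·55 + 47.

21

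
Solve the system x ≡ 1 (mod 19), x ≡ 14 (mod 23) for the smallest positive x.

x ≡ 1 (mod 19) gives x ∈ {1, 20, 39, 58, 77, 96, 115, 134, …}.
The first of these with x mod 23 = 14 is 267.

267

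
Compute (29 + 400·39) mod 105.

400·39 = 15600.
15600 − 148·105 = 60, so 15600 ≡ 60 (mod 105).
(29 + 60) mod 105 = 89.

89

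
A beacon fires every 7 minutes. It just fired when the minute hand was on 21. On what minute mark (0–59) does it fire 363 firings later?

363·7 = 2541.
2541 = 42·60 + 21, so 2541 mod 60 = 21.
(21 + 21) mod 60 = 42.

42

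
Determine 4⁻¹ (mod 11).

4·3 = 12 = 1·11 + 1, so 4⁻¹ ≡ 3 (mod 11).

3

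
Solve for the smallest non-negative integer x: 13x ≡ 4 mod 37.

6

The inverse of 13 mod 37 is 20 (since 13·20 = 260 ≡ 1).
Multiplying both sides by 20: x ≡ 20·4 = 80 ≡ 6 (mod 37).
Check: 13·6 = 78 = 2·37 + 4.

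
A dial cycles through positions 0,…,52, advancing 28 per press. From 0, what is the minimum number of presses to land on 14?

27

28⁻¹ ≡ 36 (mod 53) because 28·36 = 1008 = 19·53 + 1.
So x ≡ 36·14 = 504 ≡ 27 (mod 53).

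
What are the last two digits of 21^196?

21

Successive squares of 21 mod 100: 21^1≡21, 21^2≡41, 21^4≡81, 21^8≡61, 21^16≡21, 21^32≡41, 21^64≡81, 21^128≡61.
Since 196 = 4 + 64 + 128 in binary, 21^196 ≡ 81·81·61 ≡ 21 (mod 100).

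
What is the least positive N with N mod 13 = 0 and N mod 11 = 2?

x ≡ 2 (mod 11) gives x ∈ {2, 13}.
The first of these with x mod 13 = 0 is 13.

13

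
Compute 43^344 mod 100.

1

Square-and-reduce mod 100: 43^1≡43, 43^2≡49, 43^4≡1, 43^8≡1, 43^16≡1, 43^32≡1, 43^64≡1, 43^128≡1, 43^256≡1.
344 = 8 + 16 + 64 + 256, so 43^344 ≡ 1·1·1·1 ≡ 1 (mod 100).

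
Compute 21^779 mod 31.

By repeated squaring mod 31: 21^1≡21, 21^2≡7, 21^4≡18, 21^8≡14, 21^16≡10, 21^32≡7, 21^64≡18, 21^128≡14, 21^256≡10, 21^512≡7.
779 = 1 + 2 + 8 + 256 + 512, so 21^779 ≡ 21·7·14·10·7 ≡ 3 (mod 31).

3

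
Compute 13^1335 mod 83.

Successive squares of 13 mod 83: 13^1≡13, 13^2≡3, 13^4≡9, 13^8≡81, 13^16≡4, 13^32≡16, 13^64≡7, 13^128≡49, 13^256≡77, 13^512≡36, 13^1024≡51.
1335 = 1 + 2 + 4 + 16 + 32 + 256 + 1024, so 13^1335 ≡ 13·3·9·4·16·77·51 ≡ 76 (mod 83).

76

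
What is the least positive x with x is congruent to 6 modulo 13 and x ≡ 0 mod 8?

32

x ≡ 0 (mod 8) gives x ∈ {0, 8, 16, 24, 32}.
The first of these with x mod 13 = 6 is 32.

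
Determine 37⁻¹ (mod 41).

41 = 1·37 + 4
37 = 9·4 + 1
4 = 4·1 + 0
Back-substituting gives 37·10 ≡ 1 (mod 41).

10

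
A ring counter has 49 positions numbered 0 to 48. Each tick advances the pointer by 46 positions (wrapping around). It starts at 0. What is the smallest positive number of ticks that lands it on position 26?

24

The inverse of 46 mod 49 is 16 (since 46·16 = 736 ≡ 1).
So x ≡ 16·26 = 416 ≡ 24 (mod 49).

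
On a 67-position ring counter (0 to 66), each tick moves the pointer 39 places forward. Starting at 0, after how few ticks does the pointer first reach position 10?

39⁻¹ ≡ 55 (mod 67) because 39·55 = 2145 = 32·67 + 1.
Multiplying both sides by 55: x ≡ 55·10 = 550 ≡ 14 (mod 67).

14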